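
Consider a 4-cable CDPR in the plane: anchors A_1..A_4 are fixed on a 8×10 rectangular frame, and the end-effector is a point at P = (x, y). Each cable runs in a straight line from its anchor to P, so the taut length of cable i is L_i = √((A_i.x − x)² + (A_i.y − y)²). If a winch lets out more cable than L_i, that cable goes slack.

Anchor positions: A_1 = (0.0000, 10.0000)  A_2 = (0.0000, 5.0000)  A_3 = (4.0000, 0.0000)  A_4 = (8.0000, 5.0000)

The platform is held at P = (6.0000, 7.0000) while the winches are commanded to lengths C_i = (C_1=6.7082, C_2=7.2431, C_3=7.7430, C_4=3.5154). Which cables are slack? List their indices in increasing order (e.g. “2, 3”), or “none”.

2, 3, 4

cable 1: L_1 = ‖A_1−P‖ = 6.7082;  C_1 = 6.7082 → taut
cable 2: L_2 = ‖A_2−P‖ = 6.3246;  C_2 = 7.2431 → slack
cable 3: L_3 = ‖A_3−P‖ = 7.2801;  C_3 = 7.7430 → slack
cable 4: L_4 = ‖A_4−P‖ = 2.8284;  C_4 = 3.5154 → slack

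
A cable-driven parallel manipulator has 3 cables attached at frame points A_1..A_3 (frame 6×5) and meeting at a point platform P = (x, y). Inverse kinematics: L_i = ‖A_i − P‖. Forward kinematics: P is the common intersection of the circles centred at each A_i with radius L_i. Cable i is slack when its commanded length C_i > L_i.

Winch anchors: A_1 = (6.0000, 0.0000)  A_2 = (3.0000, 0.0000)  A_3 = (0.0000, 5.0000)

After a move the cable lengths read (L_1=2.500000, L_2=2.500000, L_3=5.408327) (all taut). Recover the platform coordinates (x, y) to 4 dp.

(4.5000, 2.0000)

each cable: (A_i−P)·(A_i−P) = L_i²; let q_i = ‖A_i‖²−L_i²
q_1 = 36.0000+0.0000−6.2500 = 29.7500
row 1: 6.0000x + 0.0000y = 27.0000  (q_2=2.7500)
row 2: 12.0000x − 10.0000y = 34.0000  (q_3=-4.2500)
Cramer on rows 1–2 → x = 4.5000, y = 2.0000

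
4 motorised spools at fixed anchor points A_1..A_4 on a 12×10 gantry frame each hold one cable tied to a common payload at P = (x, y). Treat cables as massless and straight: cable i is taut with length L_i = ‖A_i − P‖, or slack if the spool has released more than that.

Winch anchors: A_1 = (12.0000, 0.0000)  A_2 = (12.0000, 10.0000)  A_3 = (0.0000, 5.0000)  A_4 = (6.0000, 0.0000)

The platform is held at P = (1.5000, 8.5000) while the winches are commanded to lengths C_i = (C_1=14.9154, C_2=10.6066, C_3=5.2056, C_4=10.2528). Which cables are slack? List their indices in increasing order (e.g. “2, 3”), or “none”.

1, 3, 4

i=1: geometric 13.5093 vs commanded 14.9154 ⇒ slack
i=2: geometric 10.6066 vs commanded 10.6066 ⇒ taut
i=3: geometric 3.8079 vs commanded 5.2056 ⇒ slack
i=4: geometric 9.6177 vs commanded 10.2528 ⇒ slack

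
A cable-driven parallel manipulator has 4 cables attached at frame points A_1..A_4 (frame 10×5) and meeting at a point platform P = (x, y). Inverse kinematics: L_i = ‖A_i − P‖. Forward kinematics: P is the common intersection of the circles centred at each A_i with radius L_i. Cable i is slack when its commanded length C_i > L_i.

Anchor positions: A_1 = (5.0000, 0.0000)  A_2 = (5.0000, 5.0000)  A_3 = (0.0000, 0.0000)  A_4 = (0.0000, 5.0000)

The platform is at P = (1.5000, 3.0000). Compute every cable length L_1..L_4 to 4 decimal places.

L_1: Δ = A_1−P = (3.5000, -3.0000) → ‖Δ‖ = √21.2500 = 4.6098
L_2: Δ = A_2−P = (3.5000, 2.0000) → ‖Δ‖ = √16.2500 = 4.0311
L_3: Δ = A_3−P = (-1.5000, -3.0000) → ‖Δ‖ = √11.2500 = 3.3541
L_4: Δ = A_4−P = (-1.5000, 2.0000) → ‖Δ‖ = √6.2500 = 2.5000

(4.6098, 4.0311, 3.3541, 2.5000)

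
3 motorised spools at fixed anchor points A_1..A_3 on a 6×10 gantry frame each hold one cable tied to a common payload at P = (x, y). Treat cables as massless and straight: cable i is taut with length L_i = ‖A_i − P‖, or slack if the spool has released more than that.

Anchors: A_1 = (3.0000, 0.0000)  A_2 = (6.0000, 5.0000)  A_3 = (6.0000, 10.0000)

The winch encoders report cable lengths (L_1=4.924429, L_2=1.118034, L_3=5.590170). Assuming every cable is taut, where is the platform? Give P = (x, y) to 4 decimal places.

(5.0000, 4.5000)

each cable: (A_i−P)·(A_i−P) = L_i²; let q_i = ‖A_i‖²−L_i²
q_1 = 9.0000+0.0000−24.2500 = -15.2500
row 1: -6.0000x − 10.0000y = -75.0000  (q_2=59.7500)
row 2: -6.0000x − 20.0000y = -120.0000  (q_3=104.7500)
Cramer on rows 1–2 → x = 5.0000, y = 4.5000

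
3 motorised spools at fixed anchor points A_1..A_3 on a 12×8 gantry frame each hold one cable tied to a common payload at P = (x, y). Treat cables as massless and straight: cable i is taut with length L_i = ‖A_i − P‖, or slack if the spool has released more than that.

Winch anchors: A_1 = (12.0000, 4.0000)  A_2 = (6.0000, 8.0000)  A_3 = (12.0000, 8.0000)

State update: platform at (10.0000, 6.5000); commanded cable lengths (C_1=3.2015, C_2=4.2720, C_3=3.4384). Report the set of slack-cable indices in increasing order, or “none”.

3

i=1: geometric 3.2016 vs commanded 3.2015 ⇒ taut
i=2: geometric 4.2720 vs commanded 4.2720 ⇒ taut
i=3: geometric 2.5000 vs commanded 3.4384 ⇒ slack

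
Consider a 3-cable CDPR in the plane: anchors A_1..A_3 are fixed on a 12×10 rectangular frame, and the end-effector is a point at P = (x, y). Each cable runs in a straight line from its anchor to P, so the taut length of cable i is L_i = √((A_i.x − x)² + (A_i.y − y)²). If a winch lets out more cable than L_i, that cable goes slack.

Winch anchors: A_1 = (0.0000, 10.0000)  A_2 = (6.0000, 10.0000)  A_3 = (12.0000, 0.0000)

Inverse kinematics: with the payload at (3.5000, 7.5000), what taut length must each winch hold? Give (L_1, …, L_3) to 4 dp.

(4.3012, 3.5355, 11.3358)

cable 1: Δx=-3.5000, Δy=2.5000; L_1 = √(Δx²+Δy²) = 4.3012
cable 2: Δx=2.5000, Δy=2.5000; L_2 = √(Δx²+Δy²) = 3.5355
cable 3: Δx=8.5000, Δy=-7.5000; L_3 = √(Δx²+Δy²) = 11.3358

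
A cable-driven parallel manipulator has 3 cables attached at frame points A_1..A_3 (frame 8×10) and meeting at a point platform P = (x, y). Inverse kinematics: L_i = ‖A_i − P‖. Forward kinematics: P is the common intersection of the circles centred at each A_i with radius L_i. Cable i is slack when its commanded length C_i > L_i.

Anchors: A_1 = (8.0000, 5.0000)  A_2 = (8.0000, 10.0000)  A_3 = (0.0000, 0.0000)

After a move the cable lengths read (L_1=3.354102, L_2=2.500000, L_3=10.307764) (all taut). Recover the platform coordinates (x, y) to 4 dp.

expand ‖A_i−P‖²=L_i² and subtract eq 1 (c_i ≔ ‖A_i‖²−L_i²)
c_1 = 64.0000+25.0000−11.2500 = 77.7500
eq1−eq2 → [0.0000  -10.0000]·P = -80.0000
eq1−eq3 → [16.0000  10.0000]·P = 184.0000
2×2 solve → P = (6.5000, 8.0000)

(6.5000, 8.0000)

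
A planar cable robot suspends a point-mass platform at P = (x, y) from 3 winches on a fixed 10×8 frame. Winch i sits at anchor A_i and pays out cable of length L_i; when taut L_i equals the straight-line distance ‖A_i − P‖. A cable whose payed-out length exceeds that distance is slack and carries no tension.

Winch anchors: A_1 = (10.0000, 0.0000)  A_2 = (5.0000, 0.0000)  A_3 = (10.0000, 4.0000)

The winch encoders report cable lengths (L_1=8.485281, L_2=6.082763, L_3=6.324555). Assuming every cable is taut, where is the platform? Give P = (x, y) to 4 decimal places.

circle eqns → linear via eq_j − eq_1; set k_j = A_j·A_j − L_j²
k_1 = 100.0000+0.0000−72.0000 = 28.0000
10.0000·x + 0.0000·y = k_1−k_2 = 40.0000
0.0000·x − 8.0000·y = k_1−k_3 = -48.0000
solve first two rows → x=4.0000, y=6.0000

(4.0000, 6.0000)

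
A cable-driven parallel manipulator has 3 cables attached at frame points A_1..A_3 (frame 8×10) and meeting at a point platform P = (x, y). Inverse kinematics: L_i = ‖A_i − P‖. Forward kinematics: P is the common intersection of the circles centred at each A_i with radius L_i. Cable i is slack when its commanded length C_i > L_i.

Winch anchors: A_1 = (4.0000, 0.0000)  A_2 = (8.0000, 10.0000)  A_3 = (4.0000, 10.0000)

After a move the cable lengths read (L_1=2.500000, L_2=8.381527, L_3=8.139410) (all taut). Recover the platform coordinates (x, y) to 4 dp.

(5.5000, 2.0000)

expand ‖A_i−P‖²=L_i² and subtract eq 1 (q_i ≔ ‖A_i‖²−L_i²)
q_1 = 16.0000+0.0000−6.2500 = 9.7500
eq1−eq2 → [-8.0000  -20.0000]·P = -84.0000
eq1−eq3 → [0.0000  -20.0000]·P = -40.0000
2×2 solve → P = (5.5000, 2.0000)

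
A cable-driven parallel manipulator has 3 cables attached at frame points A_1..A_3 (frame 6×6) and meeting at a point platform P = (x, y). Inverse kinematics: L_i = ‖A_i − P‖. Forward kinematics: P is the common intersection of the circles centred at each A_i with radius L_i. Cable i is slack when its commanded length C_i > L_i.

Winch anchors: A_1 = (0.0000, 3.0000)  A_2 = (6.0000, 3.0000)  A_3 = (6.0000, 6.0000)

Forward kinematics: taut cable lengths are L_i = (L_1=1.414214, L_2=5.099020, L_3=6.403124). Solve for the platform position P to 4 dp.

(1.0000, 2.0000)

circle eqns → linear via eq_j − eq_1; set c_j = A_j·A_j − L_j²
c_1 = 0.0000+9.0000−2.0000 = 7.0000
-12.0000·x + 0.0000·y = c_1−c_2 = -12.0000
-12.0000·x − 6.0000·y = c_1−c_3 = -24.0000
solve first two rows → x=1.0000, y=2.0000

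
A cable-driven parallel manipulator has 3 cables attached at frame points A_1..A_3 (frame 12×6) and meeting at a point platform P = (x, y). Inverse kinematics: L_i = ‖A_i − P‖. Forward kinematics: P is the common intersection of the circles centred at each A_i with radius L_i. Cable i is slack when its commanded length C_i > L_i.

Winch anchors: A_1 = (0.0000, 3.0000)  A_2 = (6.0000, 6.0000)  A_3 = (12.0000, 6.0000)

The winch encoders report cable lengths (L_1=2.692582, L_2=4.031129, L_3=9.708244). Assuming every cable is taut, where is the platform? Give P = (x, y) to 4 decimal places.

(2.5000, 4.0000)

expand ‖A_i−P‖²=L_i² and subtract eq 1 (k_i ≔ ‖A_i‖²−L_i²)
k_1 = 0.0000+9.0000−7.2500 = 1.7500
eq1−eq2 → [-12.0000  -6.0000]·P = -54.0000
eq1−eq3 → [-24.0000  -6.0000]·P = -84.0000
2×2 solve → P = (2.5000, 4.0000)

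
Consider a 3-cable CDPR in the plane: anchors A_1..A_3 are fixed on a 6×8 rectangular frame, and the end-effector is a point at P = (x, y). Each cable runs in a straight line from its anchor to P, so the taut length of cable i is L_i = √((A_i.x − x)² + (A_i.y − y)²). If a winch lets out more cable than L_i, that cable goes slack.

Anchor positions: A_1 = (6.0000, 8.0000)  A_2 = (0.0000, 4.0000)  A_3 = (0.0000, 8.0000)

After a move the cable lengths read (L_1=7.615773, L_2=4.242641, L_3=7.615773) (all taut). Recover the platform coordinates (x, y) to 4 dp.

each cable: (A_i−P)·(A_i−P) = L_i²; let c_i = ‖A_i‖²−L_i²
c_1 = 36.0000+64.0000−58.0000 = 42.0000
row 1: 12.0000x + 8.0000y = 44.0000  (c_2=-2.0000)
row 2: 12.0000x + 0.0000y = 36.0000  (c_3=6.0000)
Cramer on rows 1–2 → x = 3.0000, y = 1.0000

(3.0000, 1.0000)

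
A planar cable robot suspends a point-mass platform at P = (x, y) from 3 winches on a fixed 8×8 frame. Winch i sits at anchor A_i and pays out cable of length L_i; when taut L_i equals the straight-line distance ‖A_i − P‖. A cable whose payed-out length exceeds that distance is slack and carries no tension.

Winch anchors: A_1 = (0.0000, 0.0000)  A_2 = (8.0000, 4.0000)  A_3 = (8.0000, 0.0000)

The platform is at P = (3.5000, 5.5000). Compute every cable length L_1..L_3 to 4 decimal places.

L_1 = √((0.0000−3.5000)² + (0.0000−5.5000)²) = 6.5192
L_2 = √((8.0000−3.5000)² + (4.0000−5.5000)²) = 4.7434
L_3 = √((8.0000−3.5000)² + (0.0000−5.5000)²) = 7.1063

(6.5192, 4.7434, 7.1063)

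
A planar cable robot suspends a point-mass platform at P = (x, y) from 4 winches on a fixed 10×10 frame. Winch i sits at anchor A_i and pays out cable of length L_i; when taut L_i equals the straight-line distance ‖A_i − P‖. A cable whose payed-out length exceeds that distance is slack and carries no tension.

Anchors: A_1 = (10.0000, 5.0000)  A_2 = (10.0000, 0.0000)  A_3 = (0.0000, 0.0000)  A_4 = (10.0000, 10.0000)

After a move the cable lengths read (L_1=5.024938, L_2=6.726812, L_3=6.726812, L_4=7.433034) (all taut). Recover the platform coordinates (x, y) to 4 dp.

expand ‖A_i−P‖²=L_i² and subtract eq 1 (k_i ≔ ‖A_i‖²−L_i²)
k_1 = 100.0000+25.0000−25.2500 = 99.7500
eq1−eq2 → [0.0000  10.0000]·P = 45.0000
eq1−eq3 → [20.0000  10.0000]·P = 145.0000
eq1−eq4 → [0.0000  -10.0000]·P = -45.0000
2×2 solve → P = (5.0000, 4.5000)
check cable 4: ‖A_4−P‖² = 55.2500 ≈ L_4² = 55.2500 ✓

(5.0000, 4.5000)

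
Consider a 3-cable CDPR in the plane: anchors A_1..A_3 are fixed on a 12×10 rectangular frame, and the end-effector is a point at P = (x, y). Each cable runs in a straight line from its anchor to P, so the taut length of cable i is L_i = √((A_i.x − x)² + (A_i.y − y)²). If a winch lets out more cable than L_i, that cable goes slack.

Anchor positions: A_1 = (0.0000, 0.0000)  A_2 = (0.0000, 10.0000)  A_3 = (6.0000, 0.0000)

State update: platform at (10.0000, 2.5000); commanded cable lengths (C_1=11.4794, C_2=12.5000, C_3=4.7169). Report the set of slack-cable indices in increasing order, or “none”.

i=1: geometric 10.3078 vs commanded 11.4794 ⇒ slack
i=2: geometric 12.5000 vs commanded 12.5000 ⇒ taut
i=3: geometric 4.7170 vs commanded 4.7169 ⇒ taut

1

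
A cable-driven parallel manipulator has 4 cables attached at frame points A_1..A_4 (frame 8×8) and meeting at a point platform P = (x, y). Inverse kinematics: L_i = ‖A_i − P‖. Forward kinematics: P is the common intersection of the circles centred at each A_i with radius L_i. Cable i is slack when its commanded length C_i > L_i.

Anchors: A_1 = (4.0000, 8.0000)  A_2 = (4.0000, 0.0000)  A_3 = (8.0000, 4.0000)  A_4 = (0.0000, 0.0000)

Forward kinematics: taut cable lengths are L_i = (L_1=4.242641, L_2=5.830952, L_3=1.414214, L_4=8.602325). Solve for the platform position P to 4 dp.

circle eqns → linear via eq_j − eq_1; set k_j = A_j·A_j − L_j²
k_1 = 16.0000+64.0000−18.0000 = 62.0000
0.0000·x + 16.0000·y = k_1−k_2 = 80.0000
-8.0000·x + 8.0000·y = k_1−k_3 = -16.0000
8.0000·x + 16.0000·y = k_1−k_4 = 136.0000
solve first two rows → x=7.0000, y=5.0000
check cable 4: ‖A_4−P‖² = 74.0000 ≈ L_4² = 74.0000 ✓

(7.0000, 5.0000)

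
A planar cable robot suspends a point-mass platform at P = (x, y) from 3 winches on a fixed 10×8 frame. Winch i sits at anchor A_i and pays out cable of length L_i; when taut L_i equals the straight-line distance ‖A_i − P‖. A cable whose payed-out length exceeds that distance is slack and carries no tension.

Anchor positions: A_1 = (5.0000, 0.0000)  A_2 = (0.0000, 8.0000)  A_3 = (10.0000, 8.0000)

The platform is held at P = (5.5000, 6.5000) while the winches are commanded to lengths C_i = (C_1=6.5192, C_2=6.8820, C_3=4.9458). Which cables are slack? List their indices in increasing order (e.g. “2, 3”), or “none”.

2, 3

cable 1: L_1 = ‖A_1−P‖ = 6.5192;  C_1 = 6.5192 → taut
cable 2: L_2 = ‖A_2−P‖ = 5.7009;  C_2 = 6.8820 → slack
cable 3: L_3 = ‖A_3−P‖ = 4.7434;  C_3 = 4.9458 → slack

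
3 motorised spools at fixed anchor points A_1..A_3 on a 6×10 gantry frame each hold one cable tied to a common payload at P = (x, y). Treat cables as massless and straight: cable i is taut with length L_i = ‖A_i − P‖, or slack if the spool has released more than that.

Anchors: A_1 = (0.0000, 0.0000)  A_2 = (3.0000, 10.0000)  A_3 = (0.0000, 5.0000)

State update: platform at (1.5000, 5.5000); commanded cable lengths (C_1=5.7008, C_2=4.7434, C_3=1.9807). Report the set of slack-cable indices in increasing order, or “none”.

3

i=1: geometric 5.7009 vs commanded 5.7008 ⇒ taut
i=2: geometric 4.7434 vs commanded 4.7434 ⇒ taut
i=3: geometric 1.5811 vs commanded 1.9807 ⇒ slack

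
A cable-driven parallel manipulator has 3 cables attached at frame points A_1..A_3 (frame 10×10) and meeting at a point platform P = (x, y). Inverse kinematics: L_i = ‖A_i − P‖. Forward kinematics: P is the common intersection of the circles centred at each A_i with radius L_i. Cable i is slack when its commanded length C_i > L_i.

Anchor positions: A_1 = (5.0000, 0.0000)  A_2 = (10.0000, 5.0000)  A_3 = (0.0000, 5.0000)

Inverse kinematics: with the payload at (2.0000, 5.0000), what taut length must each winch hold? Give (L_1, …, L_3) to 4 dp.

(5.8310, 8.0000, 2.0000)

L_1 = √((5.0000−2.0000)² + (0.0000−5.0000)²) = 5.8310
L_2 = √((10.0000−2.0000)² + (5.0000−5.0000)²) = 8.0000
L_3 = √((0.0000−2.0000)² + (5.0000−5.0000)²) = 2.0000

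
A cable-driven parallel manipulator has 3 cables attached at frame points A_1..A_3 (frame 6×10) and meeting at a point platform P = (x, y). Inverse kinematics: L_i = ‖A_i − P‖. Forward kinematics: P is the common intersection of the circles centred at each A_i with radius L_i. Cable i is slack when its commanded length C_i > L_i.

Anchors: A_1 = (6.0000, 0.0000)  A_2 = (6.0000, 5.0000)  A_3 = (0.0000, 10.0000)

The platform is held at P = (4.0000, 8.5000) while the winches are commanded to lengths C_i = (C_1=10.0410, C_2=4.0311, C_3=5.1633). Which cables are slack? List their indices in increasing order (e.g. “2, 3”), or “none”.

cable 1: √((2.0000)²+(-8.5000)²)=8.7321, C_1=10.0410: slack
cable 2: √((2.0000)²+(-3.5000)²)=4.0311, C_2=4.0311: taut
cable 3: √((-4.0000)²+(1.5000)²)=4.2720, C_3=5.1633: slack

1, 3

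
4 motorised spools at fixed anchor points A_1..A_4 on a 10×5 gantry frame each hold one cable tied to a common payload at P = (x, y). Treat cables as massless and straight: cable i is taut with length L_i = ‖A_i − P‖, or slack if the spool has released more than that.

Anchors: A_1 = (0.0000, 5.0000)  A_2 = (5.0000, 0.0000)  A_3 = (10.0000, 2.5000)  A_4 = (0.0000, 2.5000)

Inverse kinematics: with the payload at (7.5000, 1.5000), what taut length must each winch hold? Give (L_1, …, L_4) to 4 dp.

cable 1: Δx=-7.5000, Δy=3.5000; L_1 = √(Δx²+Δy²) = 8.2765
cable 2: Δx=-2.5000, Δy=-1.5000; L_2 = √(Δx²+Δy²) = 2.9155
cable 3: Δx=2.5000, Δy=1.0000; L_3 = √(Δx²+Δy²) = 2.6926
cable 4: Δx=-7.5000, Δy=1.0000; L_4 = √(Δx²+Δy²) = 7.5664

(8.2765, 2.9155, 2.6926, 7.5664)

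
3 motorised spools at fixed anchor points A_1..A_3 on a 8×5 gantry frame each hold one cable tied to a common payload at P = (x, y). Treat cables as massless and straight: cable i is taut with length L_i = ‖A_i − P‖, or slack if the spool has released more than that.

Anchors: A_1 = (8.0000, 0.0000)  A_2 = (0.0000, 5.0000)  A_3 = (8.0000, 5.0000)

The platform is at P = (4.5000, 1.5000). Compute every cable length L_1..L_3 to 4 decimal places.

(3.8079, 5.7009, 4.9497)

cable 1: Δx=3.5000, Δy=-1.5000; L_1 = √(Δx²+Δy²) = 3.8079
cable 2: Δx=-4.5000, Δy=3.5000; L_2 = √(Δx²+Δy²) = 5.7009
cable 3: Δx=3.5000, Δy=3.5000; L_3 = √(Δx²+Δy²) = 4.9497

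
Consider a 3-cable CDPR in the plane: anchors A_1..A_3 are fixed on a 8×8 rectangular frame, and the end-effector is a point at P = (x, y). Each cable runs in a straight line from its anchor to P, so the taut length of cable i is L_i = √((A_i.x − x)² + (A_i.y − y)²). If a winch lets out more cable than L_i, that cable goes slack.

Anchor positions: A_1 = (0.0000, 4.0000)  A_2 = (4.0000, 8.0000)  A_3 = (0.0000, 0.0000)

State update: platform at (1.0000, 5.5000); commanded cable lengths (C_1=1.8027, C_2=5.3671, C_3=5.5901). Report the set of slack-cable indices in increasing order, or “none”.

2

cable 1: √((-1.0000)²+(-1.5000)²)=1.8028, C_1=1.8027: taut
cable 2: √((3.0000)²+(2.5000)²)=3.9051, C_2=5.3671: slack
cable 3: √((-1.0000)²+(-5.5000)²)=5.5902, C_3=5.5901: taut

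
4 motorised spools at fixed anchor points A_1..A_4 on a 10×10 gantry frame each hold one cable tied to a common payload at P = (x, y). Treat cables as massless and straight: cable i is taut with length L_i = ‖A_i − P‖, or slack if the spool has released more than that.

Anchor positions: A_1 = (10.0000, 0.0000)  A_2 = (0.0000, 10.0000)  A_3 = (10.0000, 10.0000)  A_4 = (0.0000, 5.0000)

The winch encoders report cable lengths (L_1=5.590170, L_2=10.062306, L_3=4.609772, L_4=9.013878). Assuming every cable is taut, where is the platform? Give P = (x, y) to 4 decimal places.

(9.0000, 5.5000)

circle eqns → linear via eq_j − eq_1; set k_j = A_j·A_j − L_j²
k_1 = 100.0000+0.0000−31.2500 = 68.7500
20.0000·x − 20.0000·y = k_1−k_2 = 70.0000
0.0000·x − 20.0000·y = k_1−k_3 = -110.0000
20.0000·x − 10.0000·y = k_1−k_4 = 125.0000
solve first two rows → x=9.0000, y=5.5000
check cable 4: ‖A_4−P‖² = 81.2500 ≈ L_4² = 81.2500 ✓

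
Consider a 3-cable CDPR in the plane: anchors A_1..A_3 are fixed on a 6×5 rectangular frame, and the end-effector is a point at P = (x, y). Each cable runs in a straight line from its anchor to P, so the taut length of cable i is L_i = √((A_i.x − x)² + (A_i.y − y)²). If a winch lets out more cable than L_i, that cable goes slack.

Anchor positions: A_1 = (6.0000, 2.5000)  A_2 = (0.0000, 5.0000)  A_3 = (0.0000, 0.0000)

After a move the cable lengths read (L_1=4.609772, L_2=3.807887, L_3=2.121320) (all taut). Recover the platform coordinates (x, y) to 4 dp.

(1.5000, 1.5000)

each cable: (A_i−P)·(A_i−P) = L_i²; let k_i = ‖A_i‖²−L_i²
k_1 = 36.0000+6.2500−21.2500 = 21.0000
row 1: 12.0000x − 5.0000y = 10.5000  (k_2=10.5000)
row 2: 12.0000x + 5.0000y = 25.5000  (k_3=-4.5000)
Cramer on rows 1–2 → x = 1.5000, y = 1.5000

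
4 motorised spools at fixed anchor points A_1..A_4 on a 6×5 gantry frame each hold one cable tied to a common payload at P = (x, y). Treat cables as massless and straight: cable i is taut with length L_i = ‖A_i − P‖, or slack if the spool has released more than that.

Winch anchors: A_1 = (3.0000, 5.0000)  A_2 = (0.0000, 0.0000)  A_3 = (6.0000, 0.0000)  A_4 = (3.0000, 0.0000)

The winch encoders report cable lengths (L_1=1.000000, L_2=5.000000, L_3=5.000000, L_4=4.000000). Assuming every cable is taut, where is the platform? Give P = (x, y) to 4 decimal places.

(3.0000, 4.0000)

each cable: (A_i−P)·(A_i−P) = L_i²; let k_i = ‖A_i‖²−L_i²
k_1 = 9.0000+25.0000−1.0000 = 33.0000
row 1: 6.0000x + 10.0000y = 58.0000  (k_2=-25.0000)
row 2: -6.0000x + 10.0000y = 22.0000  (k_3=11.0000)
row 3: 0.0000x + 10.0000y = 40.0000  (k_4=-7.0000)
Cramer on rows 1–2 → x = 3.0000, y = 4.0000
check cable 4: ‖A_4−P‖² = 16.0000 ≈ L_4² = 16.0000 ✓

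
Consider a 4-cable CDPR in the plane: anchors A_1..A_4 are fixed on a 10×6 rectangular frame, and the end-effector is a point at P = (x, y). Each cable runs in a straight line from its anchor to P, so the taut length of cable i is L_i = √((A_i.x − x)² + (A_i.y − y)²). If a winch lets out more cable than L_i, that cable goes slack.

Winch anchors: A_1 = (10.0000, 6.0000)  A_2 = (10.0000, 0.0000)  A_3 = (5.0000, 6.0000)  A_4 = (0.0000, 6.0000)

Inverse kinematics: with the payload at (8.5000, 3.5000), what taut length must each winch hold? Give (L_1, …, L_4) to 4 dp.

(2.9155, 3.8079, 4.3012, 8.8600)

L_1 = √((10.0000−8.5000)² + (6.0000−3.5000)²) = 2.9155
L_2 = √((10.0000−8.5000)² + (0.0000−3.5000)²) = 3.8079
L_3 = √((5.0000−8.5000)² + (6.0000−3.5000)²) = 4.3012
L_4 = √((0.0000−8.5000)² + (6.0000−3.5000)²) = 8.8600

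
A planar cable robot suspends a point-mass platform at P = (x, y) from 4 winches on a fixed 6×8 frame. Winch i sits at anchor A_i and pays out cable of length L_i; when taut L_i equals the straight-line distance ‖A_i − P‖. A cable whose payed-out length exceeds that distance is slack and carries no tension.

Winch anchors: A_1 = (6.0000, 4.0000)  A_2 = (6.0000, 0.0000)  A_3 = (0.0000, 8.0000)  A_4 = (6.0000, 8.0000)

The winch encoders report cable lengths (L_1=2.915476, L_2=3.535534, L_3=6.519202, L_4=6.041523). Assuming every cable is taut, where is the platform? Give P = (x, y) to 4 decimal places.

(3.5000, 2.5000)

each cable: (A_i−P)·(A_i−P) = L_i²; let q_i = ‖A_i‖²−L_i²
q_1 = 36.0000+16.0000−8.5000 = 43.5000
row 1: 0.0000x + 8.0000y = 20.0000  (q_2=23.5000)
row 2: 12.0000x − 8.0000y = 22.0000  (q_3=21.5000)
row 3: 0.0000x − 8.0000y = -20.0000  (q_4=63.5000)
Cramer on rows 1–2 → x = 3.5000, y = 2.5000
check cable 4: ‖A_4−P‖² = 36.5000 ≈ L_4² = 36.5000 ✓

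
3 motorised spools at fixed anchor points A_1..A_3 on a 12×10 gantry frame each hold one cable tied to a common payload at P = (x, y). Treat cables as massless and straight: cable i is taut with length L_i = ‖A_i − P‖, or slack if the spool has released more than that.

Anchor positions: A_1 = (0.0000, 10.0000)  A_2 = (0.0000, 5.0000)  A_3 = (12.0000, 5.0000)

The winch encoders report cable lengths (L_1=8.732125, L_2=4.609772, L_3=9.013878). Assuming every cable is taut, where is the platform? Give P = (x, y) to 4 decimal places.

each cable: (A_i−P)·(A_i−P) = L_i²; let q_i = ‖A_i‖²−L_i²
q_1 = 0.0000+100.0000−76.2500 = 23.7500
row 1: 0.0000x + 10.0000y = 20.0000  (q_2=3.7500)
row 2: -24.0000x + 10.0000y = -64.0000  (q_3=87.7500)
Cramer on rows 1–2 → x = 3.5000, y = 2.0000

(3.5000, 2.0000)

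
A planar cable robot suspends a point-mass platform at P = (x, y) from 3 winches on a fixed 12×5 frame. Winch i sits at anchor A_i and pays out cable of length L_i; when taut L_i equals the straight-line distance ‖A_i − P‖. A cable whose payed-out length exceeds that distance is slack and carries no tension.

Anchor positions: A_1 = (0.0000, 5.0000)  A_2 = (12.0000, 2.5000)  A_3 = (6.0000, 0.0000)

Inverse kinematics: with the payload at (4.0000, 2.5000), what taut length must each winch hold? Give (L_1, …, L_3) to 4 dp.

L_1 = √((0.0000−4.0000)² + (5.0000−2.5000)²) = 4.7170
L_2 = √((12.0000−4.0000)² + (2.5000−2.5000)²) = 8.0000
L_3 = √((6.0000−4.0000)² + (0.0000−2.5000)²) = 3.2016

(4.7170, 8.0000, 3.2016)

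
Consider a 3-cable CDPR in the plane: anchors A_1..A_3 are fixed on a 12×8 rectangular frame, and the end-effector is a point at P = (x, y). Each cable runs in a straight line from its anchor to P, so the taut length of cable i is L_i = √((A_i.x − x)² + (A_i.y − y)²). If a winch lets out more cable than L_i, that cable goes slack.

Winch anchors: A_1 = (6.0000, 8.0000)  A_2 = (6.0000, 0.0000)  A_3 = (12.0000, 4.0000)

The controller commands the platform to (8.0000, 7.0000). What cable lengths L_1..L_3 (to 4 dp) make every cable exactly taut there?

cable 1: Δx=-2.0000, Δy=1.0000; L_1 = √(Δx²+Δy²) = 2.2361
cable 2: Δx=-2.0000, Δy=-7.0000; L_2 = √(Δx²+Δy²) = 7.2801
cable 3: Δx=4.0000, Δy=-3.0000; L_3 = √(Δx²+Δy²) = 5.0000

(2.2361, 7.2801, 5.0000)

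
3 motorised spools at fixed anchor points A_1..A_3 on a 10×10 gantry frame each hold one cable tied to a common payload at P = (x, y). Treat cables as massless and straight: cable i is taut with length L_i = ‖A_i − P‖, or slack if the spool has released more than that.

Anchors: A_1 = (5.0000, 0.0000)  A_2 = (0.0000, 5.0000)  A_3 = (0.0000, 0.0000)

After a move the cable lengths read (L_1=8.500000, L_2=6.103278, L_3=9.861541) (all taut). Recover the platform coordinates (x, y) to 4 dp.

(5.0000, 8.5000)

circle eqns → linear via eq_j − eq_1; set q_j = A_j·A_j − L_j²
q_1 = 25.0000+0.0000−72.2500 = -47.2500
10.0000·x − 10.0000·y = q_1−q_2 = -35.0000
10.0000·x + 0.0000·y = q_1−q_3 = 50.0000
solve first two rows → x=5.0000, y=8.5000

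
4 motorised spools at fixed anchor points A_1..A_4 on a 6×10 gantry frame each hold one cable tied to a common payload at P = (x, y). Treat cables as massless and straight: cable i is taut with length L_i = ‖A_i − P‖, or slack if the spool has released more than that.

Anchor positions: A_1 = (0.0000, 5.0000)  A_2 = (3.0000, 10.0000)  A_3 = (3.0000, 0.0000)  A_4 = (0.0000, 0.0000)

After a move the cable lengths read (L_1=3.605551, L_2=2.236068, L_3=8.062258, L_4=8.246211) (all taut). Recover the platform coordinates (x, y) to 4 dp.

circle eqns → linear via eq_j − eq_1; set q_j = A_j·A_j − L_j²
q_1 = 0.0000+25.0000−13.0000 = 12.0000
-6.0000·x − 10.0000·y = q_1−q_2 = -92.0000
-6.0000·x + 10.0000·y = q_1−q_3 = 68.0000
0.0000·x + 10.0000·y = q_1−q_4 = 80.0000
solve first two rows → x=2.0000, y=8.0000
check cable 4: ‖A_4−P‖² = 68.0000 ≈ L_4² = 68.0000 ✓

(2.0000, 8.0000)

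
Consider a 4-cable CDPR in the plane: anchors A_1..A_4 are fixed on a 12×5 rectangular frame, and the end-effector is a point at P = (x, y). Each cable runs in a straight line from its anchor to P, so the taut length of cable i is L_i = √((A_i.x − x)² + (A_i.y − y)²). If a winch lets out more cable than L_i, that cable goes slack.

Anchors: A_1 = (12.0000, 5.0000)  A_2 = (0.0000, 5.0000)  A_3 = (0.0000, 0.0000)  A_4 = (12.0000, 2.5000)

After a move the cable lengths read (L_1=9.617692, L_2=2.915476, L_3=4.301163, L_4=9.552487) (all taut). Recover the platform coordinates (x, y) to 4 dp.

(2.5000, 3.5000)

expand ‖A_i−P‖²=L_i² and subtract eq 1 (k_i ≔ ‖A_i‖²−L_i²)
k_1 = 144.0000+25.0000−92.5000 = 76.5000
eq1−eq2 → [24.0000  0.0000]·P = 60.0000
eq1−eq3 → [24.0000  10.0000]·P = 95.0000
eq1−eq4 → [0.0000  5.0000]·P = 17.5000
2×2 solve → P = (2.5000, 3.5000)
check cable 4: ‖A_4−P‖² = 91.2500 ≈ L_4² = 91.2500 ✓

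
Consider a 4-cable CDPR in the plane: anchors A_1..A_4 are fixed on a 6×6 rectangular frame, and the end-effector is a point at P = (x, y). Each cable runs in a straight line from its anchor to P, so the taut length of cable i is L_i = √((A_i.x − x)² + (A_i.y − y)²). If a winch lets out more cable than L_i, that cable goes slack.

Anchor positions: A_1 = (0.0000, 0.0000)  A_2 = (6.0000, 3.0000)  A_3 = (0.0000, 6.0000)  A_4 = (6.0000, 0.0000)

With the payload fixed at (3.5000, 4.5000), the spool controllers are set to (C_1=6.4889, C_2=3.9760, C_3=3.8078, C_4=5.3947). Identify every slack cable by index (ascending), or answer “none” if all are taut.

cable 1: L_1 = ‖A_1−P‖ = 5.7009;  C_1 = 6.4889 → slack
cable 2: L_2 = ‖A_2−P‖ = 2.9155;  C_2 = 3.9760 → slack
cable 3: L_3 = ‖A_3−P‖ = 3.8079;  C_3 = 3.8078 → taut
cable 4: L_4 = ‖A_4−P‖ = 5.1478;  C_4 = 5.3947 → slack

1, 2, 4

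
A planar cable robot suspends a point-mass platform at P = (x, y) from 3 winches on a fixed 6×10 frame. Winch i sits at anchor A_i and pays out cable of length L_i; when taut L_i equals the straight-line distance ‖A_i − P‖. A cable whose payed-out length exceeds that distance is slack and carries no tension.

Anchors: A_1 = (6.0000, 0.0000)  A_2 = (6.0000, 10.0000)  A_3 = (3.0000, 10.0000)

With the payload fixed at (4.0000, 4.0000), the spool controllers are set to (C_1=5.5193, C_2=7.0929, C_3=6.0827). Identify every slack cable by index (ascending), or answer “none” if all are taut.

1, 2

cable 1: L_1 = ‖A_1−P‖ = 4.4721;  C_1 = 5.5193 → slack
cable 2: L_2 = ‖A_2−P‖ = 6.3246;  C_2 = 7.0929 → slack
cable 3: L_3 = ‖A_3−P‖ = 6.0828;  C_3 = 6.0827 → taut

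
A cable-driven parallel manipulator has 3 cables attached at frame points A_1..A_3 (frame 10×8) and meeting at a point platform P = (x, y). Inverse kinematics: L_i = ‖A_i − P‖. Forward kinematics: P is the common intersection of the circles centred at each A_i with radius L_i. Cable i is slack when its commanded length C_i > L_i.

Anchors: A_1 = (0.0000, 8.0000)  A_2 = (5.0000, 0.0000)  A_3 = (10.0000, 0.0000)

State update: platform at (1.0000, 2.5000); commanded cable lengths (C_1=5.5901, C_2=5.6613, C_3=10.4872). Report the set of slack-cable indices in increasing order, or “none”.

2, 3

cable 1: L_1 = ‖A_1−P‖ = 5.5902;  C_1 = 5.5901 → taut
cable 2: L_2 = ‖A_2−P‖ = 4.7170;  C_2 = 5.6613 → slack
cable 3: L_3 = ‖A_3−P‖ = 9.3408;  C_3 = 10.4872 → slack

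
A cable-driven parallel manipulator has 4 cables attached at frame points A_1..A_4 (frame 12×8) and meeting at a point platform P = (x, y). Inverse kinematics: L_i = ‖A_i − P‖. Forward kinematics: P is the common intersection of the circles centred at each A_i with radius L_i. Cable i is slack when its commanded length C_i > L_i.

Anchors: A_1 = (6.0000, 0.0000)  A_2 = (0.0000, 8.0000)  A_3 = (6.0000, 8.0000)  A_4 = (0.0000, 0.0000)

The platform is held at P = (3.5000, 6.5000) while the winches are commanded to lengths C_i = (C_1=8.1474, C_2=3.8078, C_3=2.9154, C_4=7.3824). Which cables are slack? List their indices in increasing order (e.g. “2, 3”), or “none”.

1

cable 1: L_1 = ‖A_1−P‖ = 6.9642;  C_1 = 8.1474 → slack
cable 2: L_2 = ‖A_2−P‖ = 3.8079;  C_2 = 3.8078 → taut
cable 3: L_3 = ‖A_3−P‖ = 2.9155;  C_3 = 2.9154 → taut
cable 4: L_4 = ‖A_4−P‖ = 7.3824;  C_4 = 7.3824 → taut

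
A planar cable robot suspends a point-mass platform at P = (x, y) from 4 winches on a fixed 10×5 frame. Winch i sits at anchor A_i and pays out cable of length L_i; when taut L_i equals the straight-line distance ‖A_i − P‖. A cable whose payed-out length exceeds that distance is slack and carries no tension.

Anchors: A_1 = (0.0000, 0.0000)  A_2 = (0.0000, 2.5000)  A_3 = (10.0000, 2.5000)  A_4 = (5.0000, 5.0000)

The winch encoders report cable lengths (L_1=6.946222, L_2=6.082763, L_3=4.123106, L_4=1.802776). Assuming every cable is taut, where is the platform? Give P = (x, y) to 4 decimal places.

(6.0000, 3.5000)

expand ‖A_i−P‖²=L_i² and subtract eq 1 (q_i ≔ ‖A_i‖²−L_i²)
q_1 = 0.0000+0.0000−48.2500 = -48.2500
eq1−eq2 → [0.0000  -5.0000]·P = -17.5000
eq1−eq3 → [-20.0000  -5.0000]·P = -137.5000
eq1−eq4 → [-10.0000  -10.0000]·P = -95.0000
2×2 solve → P = (6.0000, 3.5000)
check cable 4: ‖A_4−P‖² = 3.2500 ≈ L_4² = 3.2500 ✓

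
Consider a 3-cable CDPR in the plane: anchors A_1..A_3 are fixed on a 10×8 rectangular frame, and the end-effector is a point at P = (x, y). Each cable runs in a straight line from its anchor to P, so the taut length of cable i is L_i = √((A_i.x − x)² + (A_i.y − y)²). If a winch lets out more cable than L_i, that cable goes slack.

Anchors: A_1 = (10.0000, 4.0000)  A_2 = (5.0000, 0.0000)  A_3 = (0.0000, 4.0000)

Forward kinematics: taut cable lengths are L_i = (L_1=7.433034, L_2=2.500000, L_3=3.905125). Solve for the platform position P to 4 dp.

(3.0000, 1.5000)

expand ‖A_i−P‖²=L_i² and subtract eq 1 (q_i ≔ ‖A_i‖²−L_i²)
q_1 = 100.0000+16.0000−55.2500 = 60.7500
eq1−eq2 → [10.0000  8.0000]·P = 42.0000
eq1−eq3 → [20.0000  0.0000]·P = 60.0000
2×2 solve → P = (3.0000, 1.5000)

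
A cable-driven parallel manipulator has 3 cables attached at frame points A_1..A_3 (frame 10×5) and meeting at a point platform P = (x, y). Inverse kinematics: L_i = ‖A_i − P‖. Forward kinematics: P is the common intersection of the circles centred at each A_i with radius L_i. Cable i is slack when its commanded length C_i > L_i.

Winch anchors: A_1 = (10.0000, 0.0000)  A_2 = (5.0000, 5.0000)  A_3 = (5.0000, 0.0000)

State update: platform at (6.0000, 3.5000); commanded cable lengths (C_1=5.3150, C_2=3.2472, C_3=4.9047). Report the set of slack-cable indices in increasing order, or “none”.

cable 1: L_1 = ‖A_1−P‖ = 5.3151;  C_1 = 5.3150 → taut
cable 2: L_2 = ‖A_2−P‖ = 1.8028;  C_2 = 3.2472 → slack
cable 3: L_3 = ‖A_3−P‖ = 3.6401;  C_3 = 4.9047 → slack

2, 3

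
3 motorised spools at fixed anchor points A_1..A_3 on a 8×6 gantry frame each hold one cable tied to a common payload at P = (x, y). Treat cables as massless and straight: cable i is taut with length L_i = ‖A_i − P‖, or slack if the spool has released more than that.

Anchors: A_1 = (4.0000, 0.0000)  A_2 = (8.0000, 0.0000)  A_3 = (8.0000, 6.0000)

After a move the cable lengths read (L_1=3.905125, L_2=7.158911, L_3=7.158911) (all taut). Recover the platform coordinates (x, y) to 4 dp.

circle eqns → linear via eq_j − eq_1; set c_j = A_j·A_j − L_j²
c_1 = 16.0000+0.0000−15.2500 = 0.7500
-8.0000·x + 0.0000·y = c_1−c_2 = -12.0000
-8.0000·x − 12.0000·y = c_1−c_3 = -48.0000
solve first two rows → x=1.5000, y=3.0000

(1.5000, 3.0000)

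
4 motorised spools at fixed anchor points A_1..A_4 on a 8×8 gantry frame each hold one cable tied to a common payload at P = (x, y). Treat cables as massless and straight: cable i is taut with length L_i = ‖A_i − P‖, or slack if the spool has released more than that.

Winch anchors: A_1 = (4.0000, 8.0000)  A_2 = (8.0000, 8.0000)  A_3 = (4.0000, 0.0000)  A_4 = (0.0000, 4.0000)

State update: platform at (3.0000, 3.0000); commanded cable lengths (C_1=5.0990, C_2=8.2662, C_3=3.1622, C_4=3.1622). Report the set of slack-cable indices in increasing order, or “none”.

2

i=1: geometric 5.0990 vs commanded 5.0990 ⇒ taut
i=2: geometric 7.0711 vs commanded 8.2662 ⇒ slack
i=3: geometric 3.1623 vs commanded 3.1622 ⇒ taut
i=4: geometric 3.1623 vs commanded 3.1622 ⇒ taut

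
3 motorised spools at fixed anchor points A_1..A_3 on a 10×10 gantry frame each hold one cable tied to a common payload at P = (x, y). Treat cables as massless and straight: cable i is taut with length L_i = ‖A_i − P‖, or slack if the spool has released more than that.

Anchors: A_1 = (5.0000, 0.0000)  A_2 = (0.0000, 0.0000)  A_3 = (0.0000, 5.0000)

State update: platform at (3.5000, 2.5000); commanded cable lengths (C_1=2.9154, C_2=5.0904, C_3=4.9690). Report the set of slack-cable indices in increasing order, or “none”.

cable 1: √((1.5000)²+(-2.5000)²)=2.9155, C_1=2.9154: taut
cable 2: √((-3.5000)²+(-2.5000)²)=4.3012, C_2=5.0904: slack
cable 3: √((-3.5000)²+(2.5000)²)=4.3012, C_3=4.9690: slack

2, 3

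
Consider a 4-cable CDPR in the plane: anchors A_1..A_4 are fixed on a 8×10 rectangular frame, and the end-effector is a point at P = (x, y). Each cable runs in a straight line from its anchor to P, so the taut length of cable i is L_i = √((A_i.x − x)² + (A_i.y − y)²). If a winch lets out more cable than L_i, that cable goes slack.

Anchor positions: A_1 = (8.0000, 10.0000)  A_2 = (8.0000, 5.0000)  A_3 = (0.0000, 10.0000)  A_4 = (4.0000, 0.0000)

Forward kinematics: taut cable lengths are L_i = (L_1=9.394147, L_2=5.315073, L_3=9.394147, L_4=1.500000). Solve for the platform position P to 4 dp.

(4.0000, 1.5000)

each cable: (A_i−P)·(A_i−P) = L_i²; let k_i = ‖A_i‖²−L_i²
k_1 = 64.0000+100.0000−88.2500 = 75.7500
row 1: 0.0000x + 10.0000y = 15.0000  (k_2=60.7500)
row 2: 16.0000x + 0.0000y = 64.0000  (k_3=11.7500)
row 3: 8.0000x + 20.0000y = 62.0000  (k_4=13.7500)
Cramer on rows 1–2 → x = 4.0000, y = 1.5000
check cable 4: ‖A_4−P‖² = 2.2500 ≈ L_4² = 2.2500 ✓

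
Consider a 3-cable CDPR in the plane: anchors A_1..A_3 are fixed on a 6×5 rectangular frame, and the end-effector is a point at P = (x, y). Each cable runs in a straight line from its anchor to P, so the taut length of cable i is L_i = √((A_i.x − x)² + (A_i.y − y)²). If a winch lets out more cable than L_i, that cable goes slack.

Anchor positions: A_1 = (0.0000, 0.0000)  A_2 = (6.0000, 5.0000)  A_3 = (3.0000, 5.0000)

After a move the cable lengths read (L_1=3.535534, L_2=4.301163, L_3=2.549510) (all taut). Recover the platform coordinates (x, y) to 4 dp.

expand ‖A_i−P‖²=L_i² and subtract eq 1 (k_i ≔ ‖A_i‖²−L_i²)
k_1 = 0.0000+0.0000−12.5000 = -12.5000
eq1−eq2 → [-12.0000  -10.0000]·P = -55.0000
eq1−eq3 → [-6.0000  -10.0000]·P = -40.0000
2×2 solve → P = (2.5000, 2.5000)

(2.5000, 2.5000)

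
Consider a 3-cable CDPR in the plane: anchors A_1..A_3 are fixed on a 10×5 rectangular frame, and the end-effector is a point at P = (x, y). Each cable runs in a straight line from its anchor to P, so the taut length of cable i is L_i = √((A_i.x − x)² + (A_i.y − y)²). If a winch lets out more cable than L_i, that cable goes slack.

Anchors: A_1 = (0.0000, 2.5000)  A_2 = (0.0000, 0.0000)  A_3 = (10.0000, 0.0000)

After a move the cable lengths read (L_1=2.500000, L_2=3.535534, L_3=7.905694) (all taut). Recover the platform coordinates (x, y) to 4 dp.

expand ‖A_i−P‖²=L_i² and subtract eq 1 (q_i ≔ ‖A_i‖²−L_i²)
q_1 = 0.0000+6.2500−6.2500 = 0.0000
eq1−eq2 → [0.0000  5.0000]·P = 12.5000
eq1−eq3 → [-20.0000  5.0000]·P = -37.5000
2×2 solve → P = (2.5000, 2.5000)

(2.5000, 2.5000)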